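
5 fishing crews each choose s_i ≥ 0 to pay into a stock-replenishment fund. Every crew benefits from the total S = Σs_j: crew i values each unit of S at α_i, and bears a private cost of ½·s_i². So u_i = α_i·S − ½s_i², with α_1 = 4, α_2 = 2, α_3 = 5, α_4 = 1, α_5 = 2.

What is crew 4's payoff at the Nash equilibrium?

13.5

Crew i's FOC: ∂u_i/∂s_i = α_i − s_i = 0, so s_i* = α_i.
NE contributions = (4, 2, 5, 1, 2); S = 14.
u_4 = α_4·S − ½·(s_4)² = 1·14 − ½·1² = 13.5.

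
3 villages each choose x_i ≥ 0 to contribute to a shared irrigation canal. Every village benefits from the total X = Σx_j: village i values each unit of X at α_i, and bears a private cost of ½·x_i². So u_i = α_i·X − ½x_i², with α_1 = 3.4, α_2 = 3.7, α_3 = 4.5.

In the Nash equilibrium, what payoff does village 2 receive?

36.075

Village i's FOC: ∂u_i/∂x_i = α_i − x_i = 0, so x_i* = α_i.
NE contributions = (3.4, 3.7, 4.5); X = 11.6.
u_2 = α_2·X − ½·(x_2)² = 3.7·11.6 − ½·3.7² = 36.075.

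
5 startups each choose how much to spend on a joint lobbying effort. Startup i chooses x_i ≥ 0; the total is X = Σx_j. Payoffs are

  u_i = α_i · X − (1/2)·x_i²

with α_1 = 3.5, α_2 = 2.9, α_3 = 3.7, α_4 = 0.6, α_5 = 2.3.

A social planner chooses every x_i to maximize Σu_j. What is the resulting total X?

Planner FOC: ∂(Σu_j)/∂x_i = (Σα_j) − x_i = 0, so x_i^SO = Σα_j = 13 for every i; X^SO = 65.

65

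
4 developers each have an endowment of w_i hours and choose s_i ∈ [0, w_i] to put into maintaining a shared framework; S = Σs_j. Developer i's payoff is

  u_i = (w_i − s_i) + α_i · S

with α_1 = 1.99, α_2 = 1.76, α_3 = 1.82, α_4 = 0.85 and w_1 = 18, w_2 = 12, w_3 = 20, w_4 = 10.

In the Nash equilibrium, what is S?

∂u_i/∂s_i = α_i − 1, so developer i contributes w_i if α_i > 1, else 0.
α_i > 1 for i ∈ {1, 2, 3}; NE contributions (18, 12, 20, 0), S = 50.

50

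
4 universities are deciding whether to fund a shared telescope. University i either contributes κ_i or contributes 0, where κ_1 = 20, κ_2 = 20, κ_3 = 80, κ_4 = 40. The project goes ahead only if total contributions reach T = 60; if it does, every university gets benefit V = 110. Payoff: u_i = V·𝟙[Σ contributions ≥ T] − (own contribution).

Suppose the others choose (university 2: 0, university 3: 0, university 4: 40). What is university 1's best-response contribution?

20

Others' total = 40. Contributing 20 brings total to 60 ≥ 60: gain V − κ_1 = 90.
Best response: 20.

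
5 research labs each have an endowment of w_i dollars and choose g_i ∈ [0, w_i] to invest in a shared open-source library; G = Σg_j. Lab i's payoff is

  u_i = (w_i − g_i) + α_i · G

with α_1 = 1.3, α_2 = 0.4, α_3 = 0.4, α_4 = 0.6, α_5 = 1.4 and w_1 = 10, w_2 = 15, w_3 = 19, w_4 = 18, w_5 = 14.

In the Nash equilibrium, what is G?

∂u_i/∂g_i = α_i − 1, so lab i contributes w_i if α_i > 1, else 0.
α_i > 1 for i ∈ {1, 5}; NE contributions (10, 0, 0, 0, 14), G = 24.

24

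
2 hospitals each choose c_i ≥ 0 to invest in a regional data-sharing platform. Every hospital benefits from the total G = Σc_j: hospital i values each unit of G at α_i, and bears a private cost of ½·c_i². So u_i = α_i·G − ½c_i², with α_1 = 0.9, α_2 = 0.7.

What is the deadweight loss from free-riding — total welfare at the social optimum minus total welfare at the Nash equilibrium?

0.65

Hospital i's FOC: ∂u_i/∂c_i = α_i − c_i = 0, so c_i* = α_i.
NE contributions = (0.9, 0.7); G = 1.6.
W^NE = (Σα)·G − ½Σα_i² = 1.6² − ½·1.3 = 1.91.
Planner sets c_i = Σα_j = 1.6 for every i, so G^SO = 2·1.6 = 3.2.
W^SO = (Σα)·G^SO − ½·2·(Σα)² = (2/2)·1.6² = 2.56.
Deadweight loss = W^SO − W^NE = 0.65.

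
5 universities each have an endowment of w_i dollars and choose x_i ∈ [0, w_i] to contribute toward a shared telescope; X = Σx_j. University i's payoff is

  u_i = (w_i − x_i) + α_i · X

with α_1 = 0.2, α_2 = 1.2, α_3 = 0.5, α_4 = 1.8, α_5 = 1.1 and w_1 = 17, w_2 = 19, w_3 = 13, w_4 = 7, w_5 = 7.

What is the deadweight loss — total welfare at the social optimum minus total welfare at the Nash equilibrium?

∂u_i/∂x_i = α_i − 1, so university i contributes w_i if α_i > 1, else 0.
α_i > 1 for i ∈ {2, 4, 5}; NE contributions (0, 19, 0, 7, 7), X = 33.
W^NE = Σw_i − X^NE + (Σα_i)·X^NE = 63 + 3.8·33 = 188.4.
Planner: ∂(Σu_j)/∂x_i = Σα_j − 1 = 3.8 > 0, so everyone contributes w_i; X^SO = 63, W^SO = 63 + 3.8·63 = 302.4.
Deadweight loss = 114.

114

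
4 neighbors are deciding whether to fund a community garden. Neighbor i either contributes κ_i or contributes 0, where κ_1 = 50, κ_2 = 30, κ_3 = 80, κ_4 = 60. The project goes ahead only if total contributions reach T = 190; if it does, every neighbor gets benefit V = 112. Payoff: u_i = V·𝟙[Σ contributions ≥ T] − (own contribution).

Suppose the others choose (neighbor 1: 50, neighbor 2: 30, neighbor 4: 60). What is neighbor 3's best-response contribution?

80

Others' total = 140. Contributing 80 brings total to 220 ≥ 190: gain V − κ_3 = 32.
Best response: 80.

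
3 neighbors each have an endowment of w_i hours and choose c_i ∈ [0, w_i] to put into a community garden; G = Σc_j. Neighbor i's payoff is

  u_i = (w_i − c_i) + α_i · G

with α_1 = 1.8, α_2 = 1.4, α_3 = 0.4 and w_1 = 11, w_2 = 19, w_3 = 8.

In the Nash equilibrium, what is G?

∂u_i/∂c_i = α_i − 1, so neighbor i contributes w_i if α_i > 1, else 0.
α_i > 1 for i ∈ {1, 2}; NE contributions (11, 19, 0), G = 30.

30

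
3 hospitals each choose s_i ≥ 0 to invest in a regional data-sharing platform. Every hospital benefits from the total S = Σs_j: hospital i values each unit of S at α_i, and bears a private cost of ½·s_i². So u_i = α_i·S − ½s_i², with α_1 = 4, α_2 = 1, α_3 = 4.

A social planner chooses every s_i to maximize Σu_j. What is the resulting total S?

27

Planner FOC: ∂(Σu_j)/∂s_i = (Σα_j) − s_i = 0, so s_i^SO = Σα_j = 9 for every i; S^SO = 27.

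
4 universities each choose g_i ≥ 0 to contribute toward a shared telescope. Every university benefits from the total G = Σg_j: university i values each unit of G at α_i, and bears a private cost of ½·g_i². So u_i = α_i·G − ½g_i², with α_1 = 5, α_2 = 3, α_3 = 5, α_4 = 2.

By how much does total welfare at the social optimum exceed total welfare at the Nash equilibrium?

University i's FOC: ∂u_i/∂g_i = α_i − g_i = 0, so g_i* = α_i.
NE contributions = (5, 3, 5, 2); G = 15.
W^NE = (Σα)·G − ½Σα_i² = 15² − ½·63 = 193.5.
Planner sets g_i = Σα_j = 15 for every i, so G^SO = 4·15 = 60.
W^SO = (Σα)·G^SO − ½·4·(Σα)² = (4/2)·15² = 450.
Deadweight loss = W^SO − W^NE = 256.5.

256.5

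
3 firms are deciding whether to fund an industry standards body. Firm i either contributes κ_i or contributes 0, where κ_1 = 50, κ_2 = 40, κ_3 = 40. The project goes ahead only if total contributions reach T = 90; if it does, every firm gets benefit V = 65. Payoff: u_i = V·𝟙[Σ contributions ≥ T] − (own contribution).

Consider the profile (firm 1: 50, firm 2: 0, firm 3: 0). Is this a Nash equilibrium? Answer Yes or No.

No

Total = 50 < 90: not provided.
Firm 1 (pledges 50, payoff -50): dropping to 0 → total 0, payoff 0. Profitable deviation.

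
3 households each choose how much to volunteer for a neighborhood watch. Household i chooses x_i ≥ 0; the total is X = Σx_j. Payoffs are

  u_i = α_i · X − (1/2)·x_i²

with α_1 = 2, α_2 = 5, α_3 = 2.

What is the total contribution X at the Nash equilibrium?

Household i's FOC: ∂u_i/∂x_i = α_i − x_i = 0, so x_i* = α_i.
NE contributions = (2, 5, 2); X = 9.

9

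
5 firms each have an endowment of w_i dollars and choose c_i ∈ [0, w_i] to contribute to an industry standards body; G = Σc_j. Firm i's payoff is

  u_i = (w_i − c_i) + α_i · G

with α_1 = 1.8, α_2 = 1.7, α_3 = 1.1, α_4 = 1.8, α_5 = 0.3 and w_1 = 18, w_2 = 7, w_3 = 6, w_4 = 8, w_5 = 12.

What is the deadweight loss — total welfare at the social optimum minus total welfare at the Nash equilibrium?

∂u_i/∂c_i = α_i − 1, so firm i contributes w_i if α_i > 1, else 0.
α_i > 1 for i ∈ {1, 2, 3, 4}; NE contributions (18, 7, 6, 8, 0), G = 39.
W^NE = Σw_i − G^NE + (Σα_i)·G^NE = 51 + 5.7·39 = 273.3.
Planner: ∂(Σu_j)/∂c_i = Σα_j − 1 = 5.7 > 0, so everyone contributes w_i; G^SO = 51, W^SO = 51 + 5.7·51 = 341.7.
Deadweight loss = 68.4.

68.4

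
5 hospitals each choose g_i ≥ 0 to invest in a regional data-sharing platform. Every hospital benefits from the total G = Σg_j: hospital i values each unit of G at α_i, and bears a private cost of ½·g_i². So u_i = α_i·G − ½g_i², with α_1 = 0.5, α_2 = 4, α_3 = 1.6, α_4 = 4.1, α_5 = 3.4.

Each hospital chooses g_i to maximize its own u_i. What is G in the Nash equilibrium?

Hospital i's FOC: ∂u_i/∂g_i = α_i − g_i = 0, so g_i* = α_i.
NE contributions = (0.5, 4, 1.6, 4.1, 3.4); G = 13.6.

13.6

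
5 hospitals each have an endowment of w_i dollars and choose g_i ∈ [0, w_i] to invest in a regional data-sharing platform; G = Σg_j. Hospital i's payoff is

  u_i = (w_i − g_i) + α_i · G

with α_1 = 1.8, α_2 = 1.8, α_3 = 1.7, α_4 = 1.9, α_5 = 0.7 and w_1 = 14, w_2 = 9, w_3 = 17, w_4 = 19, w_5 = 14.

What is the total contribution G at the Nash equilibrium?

59

∂u_i/∂g_i = α_i − 1, so hospital i contributes w_i if α_i > 1, else 0.
α_i > 1 for i ∈ {1, 2, 3, 4}; NE contributions (14, 9, 17, 19, 0), G = 59.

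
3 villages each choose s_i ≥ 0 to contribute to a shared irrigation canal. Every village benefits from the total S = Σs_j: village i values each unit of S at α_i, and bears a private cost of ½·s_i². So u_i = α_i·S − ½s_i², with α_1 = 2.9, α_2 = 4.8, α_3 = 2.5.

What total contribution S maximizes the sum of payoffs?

30.6

Planner FOC: ∂(Σu_j)/∂s_i = (Σα_j) − s_i = 0, so s_i^SO = Σα_j = 10.2 for every i; S^SO = 30.6.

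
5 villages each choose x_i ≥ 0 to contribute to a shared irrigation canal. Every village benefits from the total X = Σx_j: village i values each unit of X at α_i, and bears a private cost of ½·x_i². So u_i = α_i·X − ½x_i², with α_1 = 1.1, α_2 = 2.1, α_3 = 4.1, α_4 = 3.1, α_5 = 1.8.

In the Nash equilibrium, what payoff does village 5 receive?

Village i's FOC: ∂u_i/∂x_i = α_i − x_i = 0, so x_i* = α_i.
NE contributions = (1.1, 2.1, 4.1, 3.1, 1.8); X = 12.2.
u_5 = α_5·X − ½·(x_5)² = 1.8·12.2 − ½·1.8² = 20.34.

20.34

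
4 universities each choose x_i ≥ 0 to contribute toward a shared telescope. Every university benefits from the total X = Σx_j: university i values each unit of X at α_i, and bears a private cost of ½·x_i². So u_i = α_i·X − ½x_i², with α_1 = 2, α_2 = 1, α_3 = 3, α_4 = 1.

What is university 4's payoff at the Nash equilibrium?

University i's FOC: ∂u_i/∂x_i = α_i − x_i = 0, so x_i* = α_i.
NE contributions = (2, 1, 3, 1); X = 7.
u_4 = α_4·X − ½·(x_4)² = 1·7 − ½·1² = 6.5.

6.5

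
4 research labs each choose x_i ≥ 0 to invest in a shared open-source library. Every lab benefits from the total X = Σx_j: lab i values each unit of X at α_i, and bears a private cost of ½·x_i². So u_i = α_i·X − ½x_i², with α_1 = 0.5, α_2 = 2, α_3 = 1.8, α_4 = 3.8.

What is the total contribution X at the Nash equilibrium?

8.1

Lab i's FOC: ∂u_i/∂x_i = α_i − x_i = 0, so x_i* = α_i.
NE contributions = (0.5, 2, 1.8, 3.8); X = 8.1.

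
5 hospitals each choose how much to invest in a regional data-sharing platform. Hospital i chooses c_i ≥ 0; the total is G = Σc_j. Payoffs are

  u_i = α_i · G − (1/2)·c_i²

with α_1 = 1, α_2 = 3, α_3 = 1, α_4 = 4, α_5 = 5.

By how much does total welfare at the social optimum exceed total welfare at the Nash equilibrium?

Hospital i's FOC: ∂u_i/∂c_i = α_i − c_i = 0, so c_i* = α_i.
NE contributions = (1, 3, 1, 4, 5); G = 14.
W^NE = (Σα)·G − ½Σα_i² = 14² − ½·52 = 170.
Planner sets c_i = Σα_j = 14 for every i, so G^SO = 5·14 = 70.
W^SO = (Σα)·G^SO − ½·5·(Σα)² = (5/2)·14² = 490.
Deadweight loss = W^SO − W^NE = 320.

320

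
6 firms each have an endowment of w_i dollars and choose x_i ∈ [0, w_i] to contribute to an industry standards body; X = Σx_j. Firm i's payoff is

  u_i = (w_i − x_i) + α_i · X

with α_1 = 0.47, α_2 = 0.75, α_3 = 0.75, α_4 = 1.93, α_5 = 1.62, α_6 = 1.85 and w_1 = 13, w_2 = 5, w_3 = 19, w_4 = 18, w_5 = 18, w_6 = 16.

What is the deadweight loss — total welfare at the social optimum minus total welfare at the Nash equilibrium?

235.69

∂u_i/∂x_i = α_i − 1, so firm i contributes w_i if α_i > 1, else 0.
α_i > 1 for i ∈ {4, 5, 6}; NE contributions (0, 0, 0, 18, 18, 16), X = 52.
W^NE = Σw_i − X^NE + (Σα_i)·X^NE = 89 + 6.37·52 = 420.24.
Planner: ∂(Σu_j)/∂x_i = Σα_j − 1 = 6.37 > 0, so everyone contributes w_i; X^SO = 89, W^SO = 89 + 6.37·89 = 655.93.
Deadweight loss = 235.69.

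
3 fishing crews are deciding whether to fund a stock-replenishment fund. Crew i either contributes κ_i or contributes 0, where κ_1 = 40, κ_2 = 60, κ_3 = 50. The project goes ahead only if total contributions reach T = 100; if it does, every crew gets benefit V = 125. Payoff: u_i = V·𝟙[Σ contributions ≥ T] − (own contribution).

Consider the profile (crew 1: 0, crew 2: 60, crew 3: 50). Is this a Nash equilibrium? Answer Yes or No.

Total = 110 ≥ 100: provided.
Crew 1 (pledges 0, payoff 125): pledging 40 → total 150, payoff 85. No gain.
Crew 2 (pledges 60, payoff 65): dropping to 0 → total 50, payoff 0. No gain.
Crew 3 (pledges 50, payoff 75): dropping to 0 → total 60, payoff 0. No gain.

Yes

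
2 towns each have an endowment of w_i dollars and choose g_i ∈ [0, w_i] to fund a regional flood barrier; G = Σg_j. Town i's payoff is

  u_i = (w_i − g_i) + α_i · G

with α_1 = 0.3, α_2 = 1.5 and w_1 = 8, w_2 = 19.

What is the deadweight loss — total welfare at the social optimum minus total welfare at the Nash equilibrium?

∂u_i/∂g_i = α_i − 1, so town i contributes w_i if α_i > 1, else 0.
α_i > 1 for i ∈ {2}; NE contributions (0, 19), G = 19.
W^NE = Σw_i − G^NE + (Σα_i)·G^NE = 27 + 0.8·19 = 42.2.
Planner: ∂(Σu_j)/∂g_i = Σα_j − 1 = 0.8 > 0, so everyone contributes w_i; G^SO = 27, W^SO = 27 + 0.8·27 = 48.6.
Deadweight loss = 6.4.

6.4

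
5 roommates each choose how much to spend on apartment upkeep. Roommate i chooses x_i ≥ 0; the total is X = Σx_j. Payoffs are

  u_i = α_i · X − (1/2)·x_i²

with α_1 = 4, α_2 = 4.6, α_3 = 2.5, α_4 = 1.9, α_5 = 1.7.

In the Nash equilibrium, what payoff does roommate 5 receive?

23.545

Roommate i's FOC: ∂u_i/∂x_i = α_i − x_i = 0, so x_i* = α_i.
NE contributions = (4, 4.6, 2.5, 1.9, 1.7); X = 14.7.
u_5 = α_5·X − ½·(x_5)² = 1.7·14.7 − ½·1.7² = 23.545.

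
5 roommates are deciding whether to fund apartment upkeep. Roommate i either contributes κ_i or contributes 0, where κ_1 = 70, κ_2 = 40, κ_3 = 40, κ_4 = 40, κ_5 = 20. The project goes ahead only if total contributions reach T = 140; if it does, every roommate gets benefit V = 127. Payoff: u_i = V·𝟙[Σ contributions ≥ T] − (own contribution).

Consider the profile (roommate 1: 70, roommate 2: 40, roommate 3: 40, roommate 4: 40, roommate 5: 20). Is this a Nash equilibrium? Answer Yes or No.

Total = 210 ≥ 140: provided.
Roommate 1 (pledges 70, payoff 57): dropping to 0 → total 140, payoff 127. Profitable deviation.

No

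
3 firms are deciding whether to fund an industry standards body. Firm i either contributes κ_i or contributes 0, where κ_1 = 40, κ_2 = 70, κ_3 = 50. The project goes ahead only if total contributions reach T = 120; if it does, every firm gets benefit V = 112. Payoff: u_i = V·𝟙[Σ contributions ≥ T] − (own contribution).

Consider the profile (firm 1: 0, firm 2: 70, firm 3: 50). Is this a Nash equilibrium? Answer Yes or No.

Yes

Total = 120 ≥ 120: provided.
Firm 1 (pledges 0, payoff 112): pledging 40 → total 160, payoff 72. No gain.
Firm 2 (pledges 70, payoff 42): dropping to 0 → total 50, payoff 0. No gain.
Firm 3 (pledges 50, payoff 62): dropping to 0 → total 70, payoff 0. No gain.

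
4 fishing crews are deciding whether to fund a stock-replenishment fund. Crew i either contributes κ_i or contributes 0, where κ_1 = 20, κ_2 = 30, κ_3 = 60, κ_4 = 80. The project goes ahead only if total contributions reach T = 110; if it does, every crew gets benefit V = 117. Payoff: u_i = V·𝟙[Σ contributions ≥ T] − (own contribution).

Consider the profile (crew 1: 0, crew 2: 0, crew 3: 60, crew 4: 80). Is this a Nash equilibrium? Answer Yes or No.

Total = 140 ≥ 110: provided.
Crew 1 (pledges 0, payoff 117): pledging 20 → total 160, payoff 97. No gain.
Crew 2 (pledges 0, payoff 117): pledging 30 → total 170, payoff 87. No gain.
Crew 3 (pledges 60, payoff 57): dropping to 0 → total 80, payoff 0. No gain.
Crew 4 (pledges 80, payoff 37): dropping to 0 → total 60, payoff 0. No gain.

Yes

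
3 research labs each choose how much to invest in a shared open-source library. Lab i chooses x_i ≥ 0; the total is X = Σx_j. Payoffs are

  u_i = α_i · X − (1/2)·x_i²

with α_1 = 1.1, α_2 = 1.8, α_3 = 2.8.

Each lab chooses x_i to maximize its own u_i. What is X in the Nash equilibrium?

5.7

Lab i's FOC: ∂u_i/∂x_i = α_i − x_i = 0, so x_i* = α_i.
NE contributions = (1.1, 1.8, 2.8); X = 5.7.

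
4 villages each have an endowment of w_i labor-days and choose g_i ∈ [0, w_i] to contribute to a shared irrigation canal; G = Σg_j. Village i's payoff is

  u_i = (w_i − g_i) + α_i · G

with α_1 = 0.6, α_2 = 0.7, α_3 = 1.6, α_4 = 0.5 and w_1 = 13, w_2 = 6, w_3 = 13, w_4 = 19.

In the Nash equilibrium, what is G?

13

∂u_i/∂g_i = α_i − 1, so village i contributes w_i if α_i > 1, else 0.
α_i > 1 for i ∈ {3}; NE contributions (0, 0, 13, 0), G = 13.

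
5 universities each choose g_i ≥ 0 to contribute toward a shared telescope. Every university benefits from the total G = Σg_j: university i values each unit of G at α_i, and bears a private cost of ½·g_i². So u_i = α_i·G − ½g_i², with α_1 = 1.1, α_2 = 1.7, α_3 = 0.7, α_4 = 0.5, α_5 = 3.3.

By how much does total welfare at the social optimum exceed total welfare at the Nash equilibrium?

87.8

University i's FOC: ∂u_i/∂g_i = α_i − g_i = 0, so g_i* = α_i.
NE contributions = (1.1, 1.7, 0.7, 0.5, 3.3); G = 7.3.
W^NE = (Σα)·G − ½Σα_i² = 7.3² − ½·15.73 = 45.425.
Planner sets g_i = Σα_j = 7.3 for every i, so G^SO = 5·7.3 = 36.5.
W^SO = (Σα)·G^SO − ½·5·(Σα)² = (5/2)·7.3² = 133.225.
Deadweight loss = W^SO − W^NE = 87.8.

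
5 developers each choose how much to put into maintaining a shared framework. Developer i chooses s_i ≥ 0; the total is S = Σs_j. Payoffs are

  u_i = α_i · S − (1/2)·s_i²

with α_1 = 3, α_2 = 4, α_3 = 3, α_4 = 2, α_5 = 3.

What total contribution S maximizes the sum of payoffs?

75

Planner FOC: ∂(Σu_j)/∂s_i = (Σα_j) − s_i = 0, so s_i^SO = Σα_j = 15 for every i; S^SO = 75.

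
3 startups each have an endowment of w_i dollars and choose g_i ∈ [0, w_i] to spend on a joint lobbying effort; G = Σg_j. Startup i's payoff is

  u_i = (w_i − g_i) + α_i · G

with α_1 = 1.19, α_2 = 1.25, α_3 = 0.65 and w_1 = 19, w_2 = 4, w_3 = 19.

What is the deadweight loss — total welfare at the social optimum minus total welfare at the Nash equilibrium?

∂u_i/∂g_i = α_i − 1, so startup i contributes w_i if α_i > 1, else 0.
α_i > 1 for i ∈ {1, 2}; NE contributions (19, 4, 0), G = 23.
W^NE = Σw_i − G^NE + (Σα_i)·G^NE = 42 + 2.09·23 = 90.07.
Planner: ∂(Σu_j)/∂g_i = Σα_j − 1 = 2.09 > 0, so everyone contributes w_i; G^SO = 42, W^SO = 42 + 2.09·42 = 129.78.
Deadweight loss = 39.71.

39.71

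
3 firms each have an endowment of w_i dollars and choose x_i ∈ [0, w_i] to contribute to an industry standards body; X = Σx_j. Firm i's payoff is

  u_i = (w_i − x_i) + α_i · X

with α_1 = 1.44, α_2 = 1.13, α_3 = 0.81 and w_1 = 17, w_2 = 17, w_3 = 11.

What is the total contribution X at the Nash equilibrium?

34

∂u_i/∂x_i = α_i − 1, so firm i contributes w_i if α_i > 1, else 0.
α_i > 1 for i ∈ {1, 2}; NE contributions (17, 17, 0), X = 34.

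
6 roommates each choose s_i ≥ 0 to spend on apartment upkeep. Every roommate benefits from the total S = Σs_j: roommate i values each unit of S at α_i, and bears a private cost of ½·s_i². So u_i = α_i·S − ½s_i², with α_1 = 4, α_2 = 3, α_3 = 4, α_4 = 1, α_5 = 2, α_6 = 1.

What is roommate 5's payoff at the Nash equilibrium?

Roommate i's FOC: ∂u_i/∂s_i = α_i − s_i = 0, so s_i* = α_i.
NE contributions = (4, 3, 4, 1, 2, 1); S = 15.
u_5 = α_5·S − ½·(s_5)² = 2·15 − ½·2² = 28.

28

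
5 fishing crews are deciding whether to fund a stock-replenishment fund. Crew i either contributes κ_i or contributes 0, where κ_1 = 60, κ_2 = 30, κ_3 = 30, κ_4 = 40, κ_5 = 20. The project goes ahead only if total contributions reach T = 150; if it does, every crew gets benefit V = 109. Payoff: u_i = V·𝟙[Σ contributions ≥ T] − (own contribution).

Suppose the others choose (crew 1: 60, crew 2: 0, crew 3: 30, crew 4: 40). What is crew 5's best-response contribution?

20

Others' total = 130. Contributing 20 brings total to 150 ≥ 150: gain V − κ_5 = 89.
Best response: 20.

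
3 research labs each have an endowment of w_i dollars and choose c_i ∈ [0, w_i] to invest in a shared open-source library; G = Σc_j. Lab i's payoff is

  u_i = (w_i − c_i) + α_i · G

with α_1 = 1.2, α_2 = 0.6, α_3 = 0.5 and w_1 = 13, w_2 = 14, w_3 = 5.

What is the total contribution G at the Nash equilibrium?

13

∂u_i/∂c_i = α_i − 1, so lab i contributes w_i if α_i > 1, else 0.
α_i > 1 for i ∈ {1}; NE contributions (13, 0, 0), G = 13.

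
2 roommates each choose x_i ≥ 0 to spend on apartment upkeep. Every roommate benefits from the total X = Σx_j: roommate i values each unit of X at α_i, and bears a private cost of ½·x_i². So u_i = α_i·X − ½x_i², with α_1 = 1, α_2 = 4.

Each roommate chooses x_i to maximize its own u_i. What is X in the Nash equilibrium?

Roommate i's FOC: ∂u_i/∂x_i = α_i − x_i = 0, so x_i* = α_i.
NE contributions = (1, 4); X = 5.

5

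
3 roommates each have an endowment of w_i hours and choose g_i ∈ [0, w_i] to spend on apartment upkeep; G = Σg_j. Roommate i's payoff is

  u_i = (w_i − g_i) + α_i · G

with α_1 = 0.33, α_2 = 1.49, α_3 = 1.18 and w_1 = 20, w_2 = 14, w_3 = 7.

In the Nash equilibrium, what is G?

21

∂u_i/∂g_i = α_i − 1, so roommate i contributes w_i if α_i > 1, else 0.
α_i > 1 for i ∈ {2, 3}; NE contributions (0, 14, 7), G = 21.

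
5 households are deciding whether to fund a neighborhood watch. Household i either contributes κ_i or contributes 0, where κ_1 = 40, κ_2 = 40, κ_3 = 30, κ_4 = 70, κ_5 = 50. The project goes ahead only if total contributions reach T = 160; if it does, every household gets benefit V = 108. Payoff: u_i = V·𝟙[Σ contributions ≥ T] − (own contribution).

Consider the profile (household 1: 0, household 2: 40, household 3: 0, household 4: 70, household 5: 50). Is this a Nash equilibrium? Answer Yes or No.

Total = 160 ≥ 160: provided.
Household 1 (pledges 0, payoff 108): pledging 40 → total 200, payoff 68. No gain.
Household 2 (pledges 40, payoff 68): dropping to 0 → total 120, payoff 0. No gain.
Household 3 (pledges 0, payoff 108): pledging 30 → total 190, payoff 78. No gain.
Household 4 (pledges 70, payoff 38): dropping to 0 → total 90, payoff 0. No gain.
Household 5 (pledges 50, payoff 58): dropping to 0 → total 110, payoff 0. No gain.

Yes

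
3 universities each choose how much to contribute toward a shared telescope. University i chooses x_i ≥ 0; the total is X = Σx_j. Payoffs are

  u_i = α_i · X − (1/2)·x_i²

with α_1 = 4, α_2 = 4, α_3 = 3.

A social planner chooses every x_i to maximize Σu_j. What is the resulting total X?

33

Planner FOC: ∂(Σu_j)/∂x_i = (Σα_j) − x_i = 0, so x_i^SO = Σα_j = 11 for every i; X^SO = 33.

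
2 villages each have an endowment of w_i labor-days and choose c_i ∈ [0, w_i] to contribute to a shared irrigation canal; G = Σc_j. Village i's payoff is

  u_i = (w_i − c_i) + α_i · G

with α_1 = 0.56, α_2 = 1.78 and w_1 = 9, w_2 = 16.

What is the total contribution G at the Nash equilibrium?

∂u_i/∂c_i = α_i − 1, so village i contributes w_i if α_i > 1, else 0.
α_i > 1 for i ∈ {2}; NE contributions (0, 16), G = 16.

16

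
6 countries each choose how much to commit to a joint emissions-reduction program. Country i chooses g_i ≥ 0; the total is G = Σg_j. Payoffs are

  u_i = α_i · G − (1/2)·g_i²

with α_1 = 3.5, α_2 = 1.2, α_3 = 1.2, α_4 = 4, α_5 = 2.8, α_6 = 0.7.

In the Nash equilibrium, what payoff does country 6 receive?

9.135

Country i's FOC: ∂u_i/∂g_i = α_i − g_i = 0, so g_i* = α_i.
NE contributions = (3.5, 1.2, 1.2, 4, 2.8, 0.7); G = 13.4.
u_6 = α_6·G − ½·(g_6)² = 0.7·13.4 − ½·0.7² = 9.135.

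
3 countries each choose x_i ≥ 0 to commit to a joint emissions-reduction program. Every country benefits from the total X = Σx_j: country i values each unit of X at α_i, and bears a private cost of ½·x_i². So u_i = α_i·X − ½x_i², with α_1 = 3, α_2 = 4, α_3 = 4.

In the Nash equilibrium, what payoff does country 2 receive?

Country i's FOC: ∂u_i/∂x_i = α_i − x_i = 0, so x_i* = α_i.
NE contributions = (3, 4, 4); X = 11.
u_2 = α_2·X − ½·(x_2)² = 4·11 − ½·4² = 36.

36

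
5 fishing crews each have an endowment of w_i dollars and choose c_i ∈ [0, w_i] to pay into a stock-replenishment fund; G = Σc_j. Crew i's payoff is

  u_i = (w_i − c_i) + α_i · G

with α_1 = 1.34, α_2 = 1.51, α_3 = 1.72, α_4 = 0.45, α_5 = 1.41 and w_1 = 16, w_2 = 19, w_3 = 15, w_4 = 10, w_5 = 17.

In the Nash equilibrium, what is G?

67

∂u_i/∂c_i = α_i − 1, so crew i contributes w_i if α_i > 1, else 0.
α_i > 1 for i ∈ {1, 2, 3, 5}; NE contributions (16, 19, 15, 0, 17), G = 67.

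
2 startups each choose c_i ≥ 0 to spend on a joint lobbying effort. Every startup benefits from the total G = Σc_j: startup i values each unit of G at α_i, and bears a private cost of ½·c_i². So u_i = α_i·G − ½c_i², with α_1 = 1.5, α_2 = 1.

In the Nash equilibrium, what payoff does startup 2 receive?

2

Startup i's FOC: ∂u_i/∂c_i = α_i − c_i = 0, so c_i* = α_i.
NE contributions = (1.5, 1); G = 2.5.
u_2 = α_2·G − ½·(c_2)² = 1·2.5 − ½·1² = 2.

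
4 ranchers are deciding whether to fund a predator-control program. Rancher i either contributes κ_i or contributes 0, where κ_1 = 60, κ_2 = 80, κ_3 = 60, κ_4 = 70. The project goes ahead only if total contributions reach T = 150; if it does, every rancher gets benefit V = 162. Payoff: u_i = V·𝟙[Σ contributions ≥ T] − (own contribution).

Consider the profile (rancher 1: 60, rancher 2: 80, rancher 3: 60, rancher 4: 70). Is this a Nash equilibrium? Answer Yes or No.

No

Total = 270 ≥ 150: provided.
Rancher 1 (pledges 60, payoff 102): dropping to 0 → total 210, payoff 162. Profitable deviation.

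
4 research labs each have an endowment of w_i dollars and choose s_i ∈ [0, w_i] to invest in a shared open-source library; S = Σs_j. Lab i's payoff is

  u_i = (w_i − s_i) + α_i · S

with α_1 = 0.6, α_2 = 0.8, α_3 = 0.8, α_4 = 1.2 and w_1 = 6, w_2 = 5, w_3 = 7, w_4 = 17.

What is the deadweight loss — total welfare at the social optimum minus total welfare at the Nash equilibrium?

43.2

∂u_i/∂s_i = α_i − 1, so lab i contributes w_i if α_i > 1, else 0.
α_i > 1 for i ∈ {4}; NE contributions (0, 0, 0, 17), S = 17.
W^NE = Σw_i − S^NE + (Σα_i)·S^NE = 35 + 2.4·17 = 75.8.
Planner: ∂(Σu_j)/∂s_i = Σα_j − 1 = 2.4 > 0, so everyone contributes w_i; S^SO = 35, W^SO = 35 + 2.4·35 = 119.
Deadweight loss = 43.2.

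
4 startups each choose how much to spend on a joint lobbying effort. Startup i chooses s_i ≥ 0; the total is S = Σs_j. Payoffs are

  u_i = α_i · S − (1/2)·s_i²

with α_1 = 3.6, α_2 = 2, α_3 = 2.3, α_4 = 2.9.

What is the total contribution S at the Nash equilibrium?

Startup i's FOC: ∂u_i/∂s_i = α_i − s_i = 0, so s_i* = α_i.
NE contributions = (3.6, 2, 2.3, 2.9); S = 10.8.

10.8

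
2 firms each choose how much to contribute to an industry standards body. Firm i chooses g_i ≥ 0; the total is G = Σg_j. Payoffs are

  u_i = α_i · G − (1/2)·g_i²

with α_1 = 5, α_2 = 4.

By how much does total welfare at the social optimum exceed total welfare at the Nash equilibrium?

Firm i's FOC: ∂u_i/∂g_i = α_i − g_i = 0, so g_i* = α_i.
NE contributions = (5, 4); G = 9.
W^NE = (Σα)·G − ½Σα_i² = 9² − ½·41 = 60.5.
Planner sets g_i = Σα_j = 9 for every i, so G^SO = 2·9 = 18.
W^SO = (Σα)·G^SO − ½·2·(Σα)² = (2/2)·9² = 81.
Deadweight loss = W^SO − W^NE = 20.5.

20.5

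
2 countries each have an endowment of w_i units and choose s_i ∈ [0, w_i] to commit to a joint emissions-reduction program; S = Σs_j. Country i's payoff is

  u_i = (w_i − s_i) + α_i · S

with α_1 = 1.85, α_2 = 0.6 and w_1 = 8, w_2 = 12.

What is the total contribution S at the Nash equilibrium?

8

∂u_i/∂s_i = α_i − 1, so country i contributes w_i if α_i > 1, else 0.
α_i > 1 for i ∈ {1}; NE contributions (8, 0), S = 8.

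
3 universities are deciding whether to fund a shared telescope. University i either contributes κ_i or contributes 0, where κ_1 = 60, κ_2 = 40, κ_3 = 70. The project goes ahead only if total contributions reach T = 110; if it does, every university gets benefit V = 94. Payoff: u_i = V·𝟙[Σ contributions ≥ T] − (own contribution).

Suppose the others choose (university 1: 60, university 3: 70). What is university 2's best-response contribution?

0

Others' total = 130 ≥ 110; contributing adds cost 40 for no extra benefit.
Best response: 0.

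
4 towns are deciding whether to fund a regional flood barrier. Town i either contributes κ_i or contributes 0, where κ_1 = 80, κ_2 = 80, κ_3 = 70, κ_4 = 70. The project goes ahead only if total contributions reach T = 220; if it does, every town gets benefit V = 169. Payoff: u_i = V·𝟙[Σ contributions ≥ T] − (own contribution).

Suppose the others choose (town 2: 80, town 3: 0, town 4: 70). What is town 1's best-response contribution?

Others' total = 150. Contributing 80 brings total to 230 ≥ 220: gain V − κ_1 = 89.
Best response: 80.

80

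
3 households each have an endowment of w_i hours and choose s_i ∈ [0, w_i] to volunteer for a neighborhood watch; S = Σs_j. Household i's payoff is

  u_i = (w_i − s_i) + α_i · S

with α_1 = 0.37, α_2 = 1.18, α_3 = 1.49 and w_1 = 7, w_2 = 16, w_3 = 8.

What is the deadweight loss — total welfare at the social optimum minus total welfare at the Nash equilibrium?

∂u_i/∂s_i = α_i − 1, so household i contributes w_i if α_i > 1, else 0.
α_i > 1 for i ∈ {2, 3}; NE contributions (0, 16, 8), S = 24.
W^NE = Σw_i − S^NE + (Σα_i)·S^NE = 31 + 2.04·24 = 79.96.
Planner: ∂(Σu_j)/∂s_i = Σα_j − 1 = 2.04 > 0, so everyone contributes w_i; S^SO = 31, W^SO = 31 + 2.04·31 = 94.24.
Deadweight loss = 14.28.

14.28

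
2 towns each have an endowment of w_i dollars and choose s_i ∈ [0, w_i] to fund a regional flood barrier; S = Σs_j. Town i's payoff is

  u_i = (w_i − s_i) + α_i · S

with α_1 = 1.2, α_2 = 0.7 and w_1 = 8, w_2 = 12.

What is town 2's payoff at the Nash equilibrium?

17.6

∂u_i/∂s_i = α_i − 1, so town i contributes w_i if α_i > 1, else 0.
α_i > 1 for i ∈ {1}; NE contributions (8, 0), S = 8.
u_2 = (12 − 0) + 0.7·8 = 17.6.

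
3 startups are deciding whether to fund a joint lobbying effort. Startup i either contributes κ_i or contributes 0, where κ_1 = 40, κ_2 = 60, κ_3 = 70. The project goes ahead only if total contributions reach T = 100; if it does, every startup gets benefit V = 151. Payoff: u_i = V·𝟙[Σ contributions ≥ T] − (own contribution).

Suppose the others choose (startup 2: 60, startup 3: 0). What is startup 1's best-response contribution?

Others' total = 60. Contributing 40 brings total to 100 ≥ 100: gain V − κ_1 = 111.
Best response: 40.

40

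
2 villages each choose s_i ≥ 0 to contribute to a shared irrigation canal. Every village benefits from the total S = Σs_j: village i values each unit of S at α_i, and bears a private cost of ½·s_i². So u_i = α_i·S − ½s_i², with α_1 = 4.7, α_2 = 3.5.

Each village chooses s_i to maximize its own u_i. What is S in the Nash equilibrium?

8.2

Village i's FOC: ∂u_i/∂s_i = α_i − s_i = 0, so s_i* = α_i.
NE contributions = (4.7, 3.5); S = 8.2.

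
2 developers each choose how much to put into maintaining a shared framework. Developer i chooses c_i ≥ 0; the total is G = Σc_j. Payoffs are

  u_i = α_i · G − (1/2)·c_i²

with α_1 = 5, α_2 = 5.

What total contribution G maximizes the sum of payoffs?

20

Planner FOC: ∂(Σu_j)/∂c_i = (Σα_j) − c_i = 0, so c_i^SO = Σα_j = 10 for every i; G^SO = 20.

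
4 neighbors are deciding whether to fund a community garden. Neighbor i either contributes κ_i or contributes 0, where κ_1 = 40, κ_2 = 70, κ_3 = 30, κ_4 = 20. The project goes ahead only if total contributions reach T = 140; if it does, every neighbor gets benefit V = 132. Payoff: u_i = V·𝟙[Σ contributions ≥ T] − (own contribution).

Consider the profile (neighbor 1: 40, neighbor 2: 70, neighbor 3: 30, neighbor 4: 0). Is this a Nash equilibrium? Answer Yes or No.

Total = 140 ≥ 140: provided.
Neighbor 1 (pledges 40, payoff 92): dropping to 0 → total 100, payoff 0. No gain.
Neighbor 2 (pledges 70, payoff 62): dropping to 0 → total 70, payoff 0. No gain.
Neighbor 3 (pledges 30, payoff 102): dropping to 0 → total 110, payoff 0. No gain.
Neighbor 4 (pledges 0, payoff 132): pledging 20 → total 160, payoff 112. No gain.

Yes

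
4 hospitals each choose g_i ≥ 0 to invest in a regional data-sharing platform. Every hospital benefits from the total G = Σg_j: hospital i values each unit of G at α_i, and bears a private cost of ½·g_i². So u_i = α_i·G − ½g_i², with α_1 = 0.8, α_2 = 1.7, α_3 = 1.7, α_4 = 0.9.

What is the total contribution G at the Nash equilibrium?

Hospital i's FOC: ∂u_i/∂g_i = α_i − g_i = 0, so g_i* = α_i.
NE contributions = (0.8, 1.7, 1.7, 0.9); G = 5.1.

5.1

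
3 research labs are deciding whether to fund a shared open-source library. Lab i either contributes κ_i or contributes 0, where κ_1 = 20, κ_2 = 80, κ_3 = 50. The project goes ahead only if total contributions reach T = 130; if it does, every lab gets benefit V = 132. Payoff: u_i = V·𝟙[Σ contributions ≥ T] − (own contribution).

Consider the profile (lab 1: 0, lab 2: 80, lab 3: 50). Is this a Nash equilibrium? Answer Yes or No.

Yes

Total = 130 ≥ 130: provided.
Lab 1 (pledges 0, payoff 132): pledging 20 → total 150, payoff 112. No gain.
Lab 2 (pledges 80, payoff 52): dropping to 0 → total 50, payoff 0. No gain.
Lab 3 (pledges 50, payoff 82): dropping to 0 → total 80, payoff 0. No gain.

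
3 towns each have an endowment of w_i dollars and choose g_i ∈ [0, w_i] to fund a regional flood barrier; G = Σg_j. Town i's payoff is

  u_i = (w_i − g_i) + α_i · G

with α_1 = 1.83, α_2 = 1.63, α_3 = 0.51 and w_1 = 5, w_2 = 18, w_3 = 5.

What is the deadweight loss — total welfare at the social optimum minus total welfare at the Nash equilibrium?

∂u_i/∂g_i = α_i − 1, so town i contributes w_i if α_i > 1, else 0.
α_i > 1 for i ∈ {1, 2}; NE contributions (5, 18, 0), G = 23.
W^NE = Σw_i − G^NE + (Σα_i)·G^NE = 28 + 2.97·23 = 96.31.
Planner: ∂(Σu_j)/∂g_i = Σα_j − 1 = 2.97 > 0, so everyone contributes w_i; G^SO = 28, W^SO = 28 + 2.97·28 = 111.16.
Deadweight loss = 14.85.

14.85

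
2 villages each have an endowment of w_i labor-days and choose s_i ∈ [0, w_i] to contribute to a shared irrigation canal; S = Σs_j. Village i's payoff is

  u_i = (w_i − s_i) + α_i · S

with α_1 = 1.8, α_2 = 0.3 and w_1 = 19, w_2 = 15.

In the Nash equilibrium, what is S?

∂u_i/∂s_i = α_i − 1, so village i contributes w_i if α_i > 1, else 0.
α_i > 1 for i ∈ {1}; NE contributions (19, 0), S = 19.

19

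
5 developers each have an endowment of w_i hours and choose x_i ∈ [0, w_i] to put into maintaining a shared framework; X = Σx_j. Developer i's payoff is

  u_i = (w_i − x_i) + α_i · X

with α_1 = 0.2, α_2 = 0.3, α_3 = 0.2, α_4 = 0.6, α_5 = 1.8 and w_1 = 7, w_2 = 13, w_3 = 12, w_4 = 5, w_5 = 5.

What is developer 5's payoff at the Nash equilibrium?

∂u_i/∂x_i = α_i − 1, so developer i contributes w_i if α_i > 1, else 0.
α_i > 1 for i ∈ {5}; NE contributions (0, 0, 0, 0, 5), X = 5.
u_5 = (5 − 5) + 1.8·5 = 9.

9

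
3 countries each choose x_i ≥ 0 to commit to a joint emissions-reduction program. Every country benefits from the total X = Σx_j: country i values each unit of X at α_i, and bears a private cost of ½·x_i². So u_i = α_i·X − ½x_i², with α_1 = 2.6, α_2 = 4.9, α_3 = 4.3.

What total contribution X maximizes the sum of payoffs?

Planner FOC: ∂(Σu_j)/∂x_i = (Σα_j) − x_i = 0, so x_i^SO = Σα_j = 11.8 for every i; X^SO = 35.4.

35.4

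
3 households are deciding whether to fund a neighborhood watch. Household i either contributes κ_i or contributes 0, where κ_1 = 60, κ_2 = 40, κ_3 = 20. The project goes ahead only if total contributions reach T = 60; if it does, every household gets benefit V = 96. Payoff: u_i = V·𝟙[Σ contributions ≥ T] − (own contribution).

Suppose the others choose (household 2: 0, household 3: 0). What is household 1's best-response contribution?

60

Others' total = 0. Contributing 60 brings total to 60 ≥ 60: gain V − κ_1 = 36.
Best response: 60.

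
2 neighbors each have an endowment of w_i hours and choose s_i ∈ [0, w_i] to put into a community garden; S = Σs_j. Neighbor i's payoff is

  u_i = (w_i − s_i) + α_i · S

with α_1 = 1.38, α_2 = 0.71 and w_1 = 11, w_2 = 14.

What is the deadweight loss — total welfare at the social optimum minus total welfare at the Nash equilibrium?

∂u_i/∂s_i = α_i − 1, so neighbor i contributes w_i if α_i > 1, else 0.
α_i > 1 for i ∈ {1}; NE contributions (11, 0), S = 11.
W^NE = Σw_i − S^NE + (Σα_i)·S^NE = 25 + 1.09·11 = 36.99.
Planner: ∂(Σu_j)/∂s_i = Σα_j − 1 = 1.09 > 0, so everyone contributes w_i; S^SO = 25, W^SO = 25 + 1.09·25 = 52.25.
Deadweight loss = 15.26.

15.26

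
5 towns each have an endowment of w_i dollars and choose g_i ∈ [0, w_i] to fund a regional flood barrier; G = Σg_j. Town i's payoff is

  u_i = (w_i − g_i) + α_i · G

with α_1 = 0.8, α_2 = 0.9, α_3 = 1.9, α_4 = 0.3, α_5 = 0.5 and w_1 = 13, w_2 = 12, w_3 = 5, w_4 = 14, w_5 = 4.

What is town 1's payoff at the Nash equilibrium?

∂u_i/∂g_i = α_i − 1, so town i contributes w_i if α_i > 1, else 0.
α_i > 1 for i ∈ {3}; NE contributions (0, 0, 5, 0, 0), G = 5.
u_1 = (13 − 0) + 0.8·5 = 17.

17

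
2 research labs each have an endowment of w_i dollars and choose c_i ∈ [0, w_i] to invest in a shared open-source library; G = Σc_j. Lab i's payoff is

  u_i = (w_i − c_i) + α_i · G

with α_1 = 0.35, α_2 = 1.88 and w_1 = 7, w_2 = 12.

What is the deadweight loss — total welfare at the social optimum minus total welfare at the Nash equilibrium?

∂u_i/∂c_i = α_i − 1, so lab i contributes w_i if α_i > 1, else 0.
α_i > 1 for i ∈ {2}; NE contributions (0, 12), G = 12.
W^NE = Σw_i − G^NE + (Σα_i)·G^NE = 19 + 1.23·12 = 33.76.
Planner: ∂(Σu_j)/∂c_i = Σα_j − 1 = 1.23 > 0, so everyone contributes w_i; G^SO = 19, W^SO = 19 + 1.23·19 = 42.37.
Deadweight loss = 8.61.

8.61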